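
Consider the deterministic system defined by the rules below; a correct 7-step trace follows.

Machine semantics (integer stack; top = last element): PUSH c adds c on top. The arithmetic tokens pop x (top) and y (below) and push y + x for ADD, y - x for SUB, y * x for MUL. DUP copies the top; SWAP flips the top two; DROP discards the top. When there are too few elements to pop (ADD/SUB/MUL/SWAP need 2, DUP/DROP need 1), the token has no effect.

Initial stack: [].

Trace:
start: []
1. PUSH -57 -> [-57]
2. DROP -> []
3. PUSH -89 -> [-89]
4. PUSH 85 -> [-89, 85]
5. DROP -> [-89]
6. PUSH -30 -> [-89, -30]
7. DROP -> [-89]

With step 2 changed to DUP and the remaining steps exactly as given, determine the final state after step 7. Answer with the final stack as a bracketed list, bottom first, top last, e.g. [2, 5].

(re-executing from step 2 with the substitution; state before step 2: [-57])
2. DUP -> [-57, -57]
3. PUSH -89 -> [-57, -57, -89]
4. PUSH 85 -> [-57, -57, -89, 85]
5. DROP -> [-57, -57, -89]
6. PUSH -30 -> [-57, -57, -89, -30]
7. DROP -> [-57, -57, -89]

[-57, -57, -89]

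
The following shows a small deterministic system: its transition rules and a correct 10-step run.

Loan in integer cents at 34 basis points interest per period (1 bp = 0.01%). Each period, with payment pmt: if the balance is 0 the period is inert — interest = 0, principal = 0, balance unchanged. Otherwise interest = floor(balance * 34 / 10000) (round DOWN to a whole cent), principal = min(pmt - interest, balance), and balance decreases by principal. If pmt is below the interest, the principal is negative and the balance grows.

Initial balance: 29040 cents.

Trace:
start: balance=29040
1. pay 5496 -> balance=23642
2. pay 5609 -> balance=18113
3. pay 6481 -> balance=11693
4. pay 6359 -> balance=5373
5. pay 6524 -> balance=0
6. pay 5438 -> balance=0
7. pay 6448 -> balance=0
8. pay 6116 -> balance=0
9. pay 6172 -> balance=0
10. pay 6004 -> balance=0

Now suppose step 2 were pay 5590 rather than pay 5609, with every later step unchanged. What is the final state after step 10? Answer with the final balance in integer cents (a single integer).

(re-executing from step 2 with the substitution; state before step 2: balance=23642)
2. pay 5590 -> balance=18132
3. pay 6481 -> balance=11712
4. pay 6359 -> balance=5392
5. pay 6524 -> balance=0
6. pay 5438 -> balance=0
7. pay 6448 -> balance=0
8. pay 6116 -> balance=0
9. pay 6172 -> balance=0
10. pay 6004 -> balance=0

0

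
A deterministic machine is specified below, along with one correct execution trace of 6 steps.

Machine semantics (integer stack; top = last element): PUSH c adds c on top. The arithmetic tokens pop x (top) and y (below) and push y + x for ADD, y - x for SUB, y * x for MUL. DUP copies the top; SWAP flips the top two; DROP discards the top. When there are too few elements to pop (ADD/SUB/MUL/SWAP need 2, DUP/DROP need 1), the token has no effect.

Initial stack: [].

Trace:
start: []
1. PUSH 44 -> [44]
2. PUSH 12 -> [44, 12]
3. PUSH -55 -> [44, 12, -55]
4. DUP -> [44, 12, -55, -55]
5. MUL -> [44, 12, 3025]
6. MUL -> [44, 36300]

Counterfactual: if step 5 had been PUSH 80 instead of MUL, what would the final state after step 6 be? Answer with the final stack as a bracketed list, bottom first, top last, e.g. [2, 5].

(re-executing from step 5 with the substitution; state before step 5: [44, 12, -55, -55])
5. PUSH 80 -> [44, 12, -55, -55, 80]
6. MUL -> [44, 12, -55, -4400]

[44, 12, -55, -4400]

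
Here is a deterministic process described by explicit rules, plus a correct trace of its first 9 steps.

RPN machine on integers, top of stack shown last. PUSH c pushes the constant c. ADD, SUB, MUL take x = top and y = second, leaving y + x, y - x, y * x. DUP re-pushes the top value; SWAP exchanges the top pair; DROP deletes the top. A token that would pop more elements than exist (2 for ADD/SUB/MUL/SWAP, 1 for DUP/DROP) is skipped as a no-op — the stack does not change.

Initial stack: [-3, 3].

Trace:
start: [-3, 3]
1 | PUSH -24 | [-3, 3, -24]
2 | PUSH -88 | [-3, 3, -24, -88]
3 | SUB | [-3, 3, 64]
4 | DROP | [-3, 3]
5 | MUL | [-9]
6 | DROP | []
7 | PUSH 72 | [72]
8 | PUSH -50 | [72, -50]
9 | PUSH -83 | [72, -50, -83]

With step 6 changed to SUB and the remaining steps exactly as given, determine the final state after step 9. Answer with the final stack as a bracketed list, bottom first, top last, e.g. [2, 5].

(re-executing from step 6 with the substitution; state before step 6: [-9])
6 | SUB | [-9]
7 | PUSH 72 | [-9, 72]
8 | PUSH -50 | [-9, 72, -50]
9 | PUSH -83 | [-9, 72, -50, -83]

[-9, 72, -50, -83]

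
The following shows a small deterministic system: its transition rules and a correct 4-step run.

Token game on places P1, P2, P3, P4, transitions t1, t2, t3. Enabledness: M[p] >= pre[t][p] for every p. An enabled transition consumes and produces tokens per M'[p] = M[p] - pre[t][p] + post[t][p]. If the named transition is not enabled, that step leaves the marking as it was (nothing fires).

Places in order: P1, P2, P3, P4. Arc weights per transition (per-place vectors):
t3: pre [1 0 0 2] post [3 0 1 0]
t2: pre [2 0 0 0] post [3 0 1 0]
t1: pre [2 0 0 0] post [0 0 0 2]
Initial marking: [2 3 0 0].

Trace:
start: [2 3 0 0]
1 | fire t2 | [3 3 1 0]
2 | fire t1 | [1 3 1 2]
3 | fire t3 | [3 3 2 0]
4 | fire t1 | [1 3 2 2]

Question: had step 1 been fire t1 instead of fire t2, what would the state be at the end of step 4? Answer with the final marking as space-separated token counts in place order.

0 3 0 2

(re-executing from step 1 with the substitution; state before step 1: [2 3 0 0])
1 | fire t1 | [0 3 0 2]
2 | fire t1 | [0 3 0 2]
3 | fire t3 | [0 3 0 2]
4 | fire t1 | [0 3 0 2]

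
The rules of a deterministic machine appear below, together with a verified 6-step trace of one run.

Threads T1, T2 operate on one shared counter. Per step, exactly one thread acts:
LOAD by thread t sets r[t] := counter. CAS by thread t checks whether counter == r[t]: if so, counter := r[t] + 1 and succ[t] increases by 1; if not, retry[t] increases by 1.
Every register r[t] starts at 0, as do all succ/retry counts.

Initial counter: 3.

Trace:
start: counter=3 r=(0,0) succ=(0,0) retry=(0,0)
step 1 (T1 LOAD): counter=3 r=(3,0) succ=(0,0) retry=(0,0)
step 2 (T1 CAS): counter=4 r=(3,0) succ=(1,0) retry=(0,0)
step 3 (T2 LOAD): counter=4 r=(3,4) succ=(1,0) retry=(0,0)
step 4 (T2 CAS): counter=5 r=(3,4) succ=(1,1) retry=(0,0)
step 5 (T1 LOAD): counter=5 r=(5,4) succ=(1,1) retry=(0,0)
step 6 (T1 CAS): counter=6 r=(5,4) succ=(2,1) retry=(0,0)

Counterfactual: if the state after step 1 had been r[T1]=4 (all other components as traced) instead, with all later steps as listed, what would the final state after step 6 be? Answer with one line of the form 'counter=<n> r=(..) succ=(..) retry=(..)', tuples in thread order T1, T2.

counter=5 r=(4,3) succ=(1,1) retry=(1,0)

state after step 1 := counter=3 r=(4,0) succ=(0,0) retry=(0,0)
step 2 (T1 CAS): counter=3 r=(4,0) succ=(0,0) retry=(1,0)
step 3 (T2 LOAD): counter=3 r=(4,3) succ=(0,0) retry=(1,0)
step 4 (T2 CAS): counter=4 r=(4,3) succ=(0,1) retry=(1,0)
step 5 (T1 LOAD): counter=4 r=(4,3) succ=(0,1) retry=(1,0)
step 6 (T1 CAS): counter=5 r=(4,3) succ=(1,1) retry=(1,0)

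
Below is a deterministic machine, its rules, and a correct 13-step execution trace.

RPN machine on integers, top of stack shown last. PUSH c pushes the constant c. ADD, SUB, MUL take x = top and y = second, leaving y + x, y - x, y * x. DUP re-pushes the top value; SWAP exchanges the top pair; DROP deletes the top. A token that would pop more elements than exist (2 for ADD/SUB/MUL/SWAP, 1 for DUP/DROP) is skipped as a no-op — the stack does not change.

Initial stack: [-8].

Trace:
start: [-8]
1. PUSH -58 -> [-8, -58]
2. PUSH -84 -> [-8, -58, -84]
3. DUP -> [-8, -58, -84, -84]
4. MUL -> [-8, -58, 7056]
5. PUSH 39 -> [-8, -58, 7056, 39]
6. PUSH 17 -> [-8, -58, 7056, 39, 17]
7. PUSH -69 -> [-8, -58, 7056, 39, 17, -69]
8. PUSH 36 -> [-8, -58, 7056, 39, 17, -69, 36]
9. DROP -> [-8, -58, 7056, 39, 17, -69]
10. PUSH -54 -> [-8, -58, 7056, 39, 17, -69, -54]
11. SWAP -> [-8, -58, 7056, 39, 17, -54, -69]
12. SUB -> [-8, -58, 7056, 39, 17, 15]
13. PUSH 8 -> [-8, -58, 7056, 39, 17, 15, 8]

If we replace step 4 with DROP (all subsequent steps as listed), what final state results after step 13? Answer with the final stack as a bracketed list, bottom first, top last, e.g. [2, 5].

[-8, -58, -84, 39, 17, 15, 8]

(re-executing from step 4 with the substitution; state before step 4: [-8, -58, -84, -84])
4. DROP -> [-8, -58, -84]
5. PUSH 39 -> [-8, -58, -84, 39]
6. PUSH 17 -> [-8, -58, -84, 39, 17]
7. PUSH -69 -> [-8, -58, -84, 39, 17, -69]
8. PUSH 36 -> [-8, -58, -84, 39, 17, -69, 36]
9. DROP -> [-8, -58, -84, 39, 17, -69]
10. PUSH -54 -> [-8, -58, -84, 39, 17, -69, -54]
11. SWAP -> [-8, -58, -84, 39, 17, -54, -69]
12. SUB -> [-8, -58, -84, 39, 17, 15]
13. PUSH 8 -> [-8, -58, -84, 39, 17, 15, 8]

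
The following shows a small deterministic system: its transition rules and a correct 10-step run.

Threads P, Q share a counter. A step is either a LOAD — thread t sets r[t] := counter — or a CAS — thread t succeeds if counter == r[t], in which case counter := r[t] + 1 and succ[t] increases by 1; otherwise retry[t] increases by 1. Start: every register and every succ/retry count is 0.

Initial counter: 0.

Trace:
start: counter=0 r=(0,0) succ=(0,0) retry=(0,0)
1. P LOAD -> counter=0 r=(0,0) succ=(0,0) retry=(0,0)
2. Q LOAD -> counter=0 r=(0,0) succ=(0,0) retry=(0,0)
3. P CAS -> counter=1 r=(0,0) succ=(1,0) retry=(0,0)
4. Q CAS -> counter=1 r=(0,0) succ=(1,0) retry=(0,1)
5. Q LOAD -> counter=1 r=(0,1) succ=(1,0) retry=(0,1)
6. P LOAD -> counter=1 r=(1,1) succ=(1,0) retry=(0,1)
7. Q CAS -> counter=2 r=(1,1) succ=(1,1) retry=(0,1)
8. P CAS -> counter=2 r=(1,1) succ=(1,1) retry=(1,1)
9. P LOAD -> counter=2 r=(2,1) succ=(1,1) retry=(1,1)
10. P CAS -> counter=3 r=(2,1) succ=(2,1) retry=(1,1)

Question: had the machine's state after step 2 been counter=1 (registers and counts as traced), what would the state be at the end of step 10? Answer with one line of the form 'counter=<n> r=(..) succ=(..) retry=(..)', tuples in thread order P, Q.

counter=3 r=(2,1) succ=(1,1) retry=(2,1)

state after step 2 := counter=1 r=(0,0) succ=(0,0) retry=(0,0)
3. P CAS -> counter=1 r=(0,0) succ=(0,0) retry=(1,0)
4. Q CAS -> counter=1 r=(0,0) succ=(0,0) retry=(1,1)
5. Q LOAD -> counter=1 r=(0,1) succ=(0,0) retry=(1,1)
6. P LOAD -> counter=1 r=(1,1) succ=(0,0) retry=(1,1)
7. Q CAS -> counter=2 r=(1,1) succ=(0,1) retry=(1,1)
8. P CAS -> counter=2 r=(1,1) succ=(0,1) retry=(2,1)
9. P LOAD -> counter=2 r=(2,1) succ=(0,1) retry=(2,1)
10. P CAS -> counter=3 r=(2,1) succ=(1,1) retry=(2,1)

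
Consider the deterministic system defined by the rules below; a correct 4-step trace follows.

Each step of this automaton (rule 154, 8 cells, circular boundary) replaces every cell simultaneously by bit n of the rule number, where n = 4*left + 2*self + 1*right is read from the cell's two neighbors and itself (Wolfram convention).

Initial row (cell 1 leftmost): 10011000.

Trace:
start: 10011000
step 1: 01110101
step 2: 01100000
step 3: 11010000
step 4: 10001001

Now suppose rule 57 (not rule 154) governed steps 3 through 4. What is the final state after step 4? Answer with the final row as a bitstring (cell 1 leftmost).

(re-executing steps 3..4 under rule 57; state before step 3: 01100000)
step 3: 01011111
step 4: 10110000

10110000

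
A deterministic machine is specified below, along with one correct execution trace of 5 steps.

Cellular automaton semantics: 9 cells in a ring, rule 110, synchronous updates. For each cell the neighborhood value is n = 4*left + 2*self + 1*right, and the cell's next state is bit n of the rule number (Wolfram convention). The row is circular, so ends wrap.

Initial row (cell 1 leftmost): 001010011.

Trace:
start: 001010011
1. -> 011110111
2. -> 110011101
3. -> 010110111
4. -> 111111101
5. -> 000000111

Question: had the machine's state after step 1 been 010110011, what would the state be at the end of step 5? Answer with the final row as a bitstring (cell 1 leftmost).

state after step 1 := 010110011
2. -> 111110111
3. -> 000011100
4. -> 000110100
5. -> 001111100

001111100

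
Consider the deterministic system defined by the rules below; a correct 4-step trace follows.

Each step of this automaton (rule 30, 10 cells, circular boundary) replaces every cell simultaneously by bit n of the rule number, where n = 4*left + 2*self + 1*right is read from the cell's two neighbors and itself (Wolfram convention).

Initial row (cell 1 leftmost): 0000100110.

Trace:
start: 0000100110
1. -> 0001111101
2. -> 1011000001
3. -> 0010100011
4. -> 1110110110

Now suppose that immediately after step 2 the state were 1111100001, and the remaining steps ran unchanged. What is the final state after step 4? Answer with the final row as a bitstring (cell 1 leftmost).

1000111110

state after step 2 := 1111100001
3. -> 0000010011
4. -> 1000111110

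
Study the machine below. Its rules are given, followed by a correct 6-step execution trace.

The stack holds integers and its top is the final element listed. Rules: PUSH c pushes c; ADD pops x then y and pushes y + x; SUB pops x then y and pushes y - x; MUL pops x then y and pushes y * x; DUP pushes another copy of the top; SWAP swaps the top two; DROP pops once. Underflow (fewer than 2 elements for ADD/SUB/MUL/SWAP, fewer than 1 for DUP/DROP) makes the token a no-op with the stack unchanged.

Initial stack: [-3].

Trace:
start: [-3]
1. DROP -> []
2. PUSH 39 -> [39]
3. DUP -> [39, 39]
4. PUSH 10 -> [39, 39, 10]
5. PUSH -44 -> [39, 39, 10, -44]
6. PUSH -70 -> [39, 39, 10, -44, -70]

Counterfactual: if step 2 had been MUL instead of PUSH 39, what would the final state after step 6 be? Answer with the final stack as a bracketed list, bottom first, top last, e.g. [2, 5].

[10, -44, -70]

(re-executing from step 2 with the substitution; state before step 2: [])
2. MUL -> []
3. DUP -> []
4. PUSH 10 -> [10]
5. PUSH -44 -> [10, -44]
6. PUSH -70 -> [10, -44, -70]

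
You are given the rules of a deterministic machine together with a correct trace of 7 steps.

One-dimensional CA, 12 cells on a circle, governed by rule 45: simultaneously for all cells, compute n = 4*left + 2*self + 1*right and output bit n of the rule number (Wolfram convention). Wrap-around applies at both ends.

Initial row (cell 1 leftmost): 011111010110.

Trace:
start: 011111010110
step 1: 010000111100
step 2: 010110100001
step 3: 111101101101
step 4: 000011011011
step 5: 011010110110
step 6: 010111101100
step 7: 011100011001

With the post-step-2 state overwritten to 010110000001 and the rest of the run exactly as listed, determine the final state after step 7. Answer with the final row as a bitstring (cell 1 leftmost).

010101000000

state after step 2 := 010110000001
step 3: 111100111101
step 4: 000000100011
step 5: 011110101010
step 6: 010001111110
step 7: 010101000000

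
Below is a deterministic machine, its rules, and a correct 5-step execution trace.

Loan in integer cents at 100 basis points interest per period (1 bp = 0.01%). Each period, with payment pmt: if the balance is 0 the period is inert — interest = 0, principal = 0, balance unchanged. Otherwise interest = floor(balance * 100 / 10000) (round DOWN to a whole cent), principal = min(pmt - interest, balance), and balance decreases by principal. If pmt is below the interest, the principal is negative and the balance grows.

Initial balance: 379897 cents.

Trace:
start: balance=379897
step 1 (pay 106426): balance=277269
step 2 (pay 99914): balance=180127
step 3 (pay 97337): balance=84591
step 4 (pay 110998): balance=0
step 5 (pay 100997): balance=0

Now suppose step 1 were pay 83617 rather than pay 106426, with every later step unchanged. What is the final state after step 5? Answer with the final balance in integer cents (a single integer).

0

(re-executing from step 1 with the substitution; state before step 1: balance=379897)
step 1 (pay 83617): balance=300078
step 2 (pay 99914): balance=203164
step 3 (pay 97337): balance=107858
step 4 (pay 110998): balance=0
step 5 (pay 100997): balance=0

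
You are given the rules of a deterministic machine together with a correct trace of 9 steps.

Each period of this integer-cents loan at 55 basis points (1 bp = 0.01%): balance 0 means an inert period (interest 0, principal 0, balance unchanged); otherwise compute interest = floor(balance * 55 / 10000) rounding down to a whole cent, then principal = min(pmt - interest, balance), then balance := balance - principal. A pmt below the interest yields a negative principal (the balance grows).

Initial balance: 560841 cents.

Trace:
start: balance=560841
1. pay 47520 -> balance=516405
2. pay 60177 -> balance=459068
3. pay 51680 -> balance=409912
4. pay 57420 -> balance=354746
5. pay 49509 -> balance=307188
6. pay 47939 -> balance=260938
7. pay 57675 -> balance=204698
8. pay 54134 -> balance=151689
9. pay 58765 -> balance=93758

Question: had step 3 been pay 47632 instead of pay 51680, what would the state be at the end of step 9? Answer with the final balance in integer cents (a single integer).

97941

(re-executing from step 3 with the substitution; state before step 3: balance=459068)
3. pay 47632 -> balance=413960
4. pay 57420 -> balance=358816
5. pay 49509 -> balance=311280
6. pay 47939 -> balance=265053
7. pay 57675 -> balance=208835
8. pay 54134 -> balance=155849
9. pay 58765 -> balance=97941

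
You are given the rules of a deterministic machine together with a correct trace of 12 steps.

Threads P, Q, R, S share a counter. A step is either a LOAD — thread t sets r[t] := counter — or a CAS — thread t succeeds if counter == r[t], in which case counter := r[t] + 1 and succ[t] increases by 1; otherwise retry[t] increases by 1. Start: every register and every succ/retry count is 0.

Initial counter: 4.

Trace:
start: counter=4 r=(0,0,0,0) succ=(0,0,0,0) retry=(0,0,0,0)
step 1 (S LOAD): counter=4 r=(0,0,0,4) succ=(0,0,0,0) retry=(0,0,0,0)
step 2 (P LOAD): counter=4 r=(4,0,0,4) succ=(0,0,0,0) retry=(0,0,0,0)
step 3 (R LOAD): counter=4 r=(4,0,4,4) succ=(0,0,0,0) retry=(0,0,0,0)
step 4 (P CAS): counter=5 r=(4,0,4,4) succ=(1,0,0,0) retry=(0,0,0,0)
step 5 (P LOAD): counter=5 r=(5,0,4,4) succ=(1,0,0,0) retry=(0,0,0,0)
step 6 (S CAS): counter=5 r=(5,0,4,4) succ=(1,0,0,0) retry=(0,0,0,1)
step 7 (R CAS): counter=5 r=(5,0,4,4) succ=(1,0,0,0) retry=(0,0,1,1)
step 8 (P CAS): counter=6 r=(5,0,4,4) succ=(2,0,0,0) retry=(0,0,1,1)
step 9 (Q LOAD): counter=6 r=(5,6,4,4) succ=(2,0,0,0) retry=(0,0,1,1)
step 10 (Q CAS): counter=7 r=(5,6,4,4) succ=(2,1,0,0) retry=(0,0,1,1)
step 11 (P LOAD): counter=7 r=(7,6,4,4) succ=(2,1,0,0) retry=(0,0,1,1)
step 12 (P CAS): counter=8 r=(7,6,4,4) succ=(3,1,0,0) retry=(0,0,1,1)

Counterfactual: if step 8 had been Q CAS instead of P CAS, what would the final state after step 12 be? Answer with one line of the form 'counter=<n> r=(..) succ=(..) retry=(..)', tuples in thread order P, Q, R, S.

(re-executing from step 8 with the substitution; state before step 8: counter=5 r=(5,0,4,4) succ=(1,0,0,0) retry=(0,0,1,1))
step 8 (Q CAS): counter=5 r=(5,0,4,4) succ=(1,0,0,0) retry=(0,1,1,1)
step 9 (Q LOAD): counter=5 r=(5,5,4,4) succ=(1,0,0,0) retry=(0,1,1,1)
step 10 (Q CAS): counter=6 r=(5,5,4,4) succ=(1,1,0,0) retry=(0,1,1,1)
step 11 (P LOAD): counter=6 r=(6,5,4,4) succ=(1,1,0,0) retry=(0,1,1,1)
step 12 (P CAS): counter=7 r=(6,5,4,4) succ=(2,1,0,0) retry=(0,1,1,1)

counter=7 r=(6,5,4,4) succ=(2,1,0,0) retry=(0,1,1,1)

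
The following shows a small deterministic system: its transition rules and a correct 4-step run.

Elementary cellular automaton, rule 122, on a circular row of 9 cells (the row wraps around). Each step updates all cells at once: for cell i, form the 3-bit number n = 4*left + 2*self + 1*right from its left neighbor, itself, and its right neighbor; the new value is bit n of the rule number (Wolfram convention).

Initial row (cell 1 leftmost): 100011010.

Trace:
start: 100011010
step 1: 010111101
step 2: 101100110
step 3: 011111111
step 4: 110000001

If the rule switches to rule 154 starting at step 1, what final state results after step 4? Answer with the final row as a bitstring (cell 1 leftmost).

(re-executing steps 1..4 under rule 154; state before step 1: 100011010)
step 1: 010110000
step 2: 100101000
step 3: 011000101
step 4: 010101000

010101000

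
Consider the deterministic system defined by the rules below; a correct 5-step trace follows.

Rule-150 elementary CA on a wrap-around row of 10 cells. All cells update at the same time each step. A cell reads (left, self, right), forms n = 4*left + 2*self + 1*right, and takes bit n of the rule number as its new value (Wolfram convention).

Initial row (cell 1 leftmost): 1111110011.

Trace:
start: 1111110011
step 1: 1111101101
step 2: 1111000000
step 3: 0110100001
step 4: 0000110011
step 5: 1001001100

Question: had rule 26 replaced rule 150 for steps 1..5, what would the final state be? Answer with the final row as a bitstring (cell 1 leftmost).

1001011010

(re-executing steps 1..5 under rule 26; state before step 1: 1111110011)
step 1: 0000001110
step 2: 0000011001
step 3: 1000110110
step 4: 0101100100
step 5: 1001011010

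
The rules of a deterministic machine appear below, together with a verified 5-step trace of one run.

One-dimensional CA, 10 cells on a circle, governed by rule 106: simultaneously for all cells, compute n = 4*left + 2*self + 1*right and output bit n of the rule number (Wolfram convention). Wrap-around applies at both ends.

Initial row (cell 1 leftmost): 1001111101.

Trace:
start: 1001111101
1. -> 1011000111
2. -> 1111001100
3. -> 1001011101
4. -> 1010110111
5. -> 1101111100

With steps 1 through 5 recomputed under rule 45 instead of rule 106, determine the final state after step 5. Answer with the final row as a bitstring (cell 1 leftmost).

(re-executing steps 1..5 under rule 45; state before step 1: 1001111101)
1. -> 0001000011
2. -> 0101011010
3. -> 0111110110
4. -> 0100001100
5. -> 0101101001

0101101001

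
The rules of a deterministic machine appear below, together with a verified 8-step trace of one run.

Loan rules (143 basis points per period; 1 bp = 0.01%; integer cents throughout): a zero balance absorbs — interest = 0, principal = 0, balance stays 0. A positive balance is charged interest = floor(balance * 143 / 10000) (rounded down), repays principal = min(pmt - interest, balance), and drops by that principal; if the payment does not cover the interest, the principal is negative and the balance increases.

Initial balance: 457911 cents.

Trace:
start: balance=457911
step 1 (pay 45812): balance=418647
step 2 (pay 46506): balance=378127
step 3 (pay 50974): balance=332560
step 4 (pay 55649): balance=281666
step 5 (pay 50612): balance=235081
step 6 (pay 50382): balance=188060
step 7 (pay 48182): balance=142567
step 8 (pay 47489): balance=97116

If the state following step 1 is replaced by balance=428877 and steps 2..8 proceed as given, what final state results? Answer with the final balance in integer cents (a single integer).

108416

state after step 1 := balance=428877
step 2 (pay 46506): balance=388503
step 3 (pay 50974): balance=343084
step 4 (pay 55649): balance=292341
step 5 (pay 50612): balance=245909
step 6 (pay 50382): balance=199043
step 7 (pay 48182): balance=153707
step 8 (pay 47489): balance=108416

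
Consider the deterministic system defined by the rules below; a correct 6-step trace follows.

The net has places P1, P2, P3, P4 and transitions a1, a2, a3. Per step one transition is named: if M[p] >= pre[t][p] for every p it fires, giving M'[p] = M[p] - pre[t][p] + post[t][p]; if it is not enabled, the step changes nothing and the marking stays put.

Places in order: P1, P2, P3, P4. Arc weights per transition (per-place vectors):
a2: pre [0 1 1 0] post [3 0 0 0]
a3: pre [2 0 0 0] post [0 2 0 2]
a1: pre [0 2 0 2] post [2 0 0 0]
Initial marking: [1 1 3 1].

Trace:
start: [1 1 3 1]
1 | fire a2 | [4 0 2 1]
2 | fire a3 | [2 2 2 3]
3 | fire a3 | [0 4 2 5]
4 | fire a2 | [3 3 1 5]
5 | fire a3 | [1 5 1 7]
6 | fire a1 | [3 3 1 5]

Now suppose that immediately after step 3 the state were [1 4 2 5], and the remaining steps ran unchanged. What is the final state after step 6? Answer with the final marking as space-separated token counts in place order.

state after step 3 := [1 4 2 5]
4 | fire a2 | [4 3 1 5]
5 | fire a3 | [2 5 1 7]
6 | fire a1 | [4 3 1 5]

4 3 1 5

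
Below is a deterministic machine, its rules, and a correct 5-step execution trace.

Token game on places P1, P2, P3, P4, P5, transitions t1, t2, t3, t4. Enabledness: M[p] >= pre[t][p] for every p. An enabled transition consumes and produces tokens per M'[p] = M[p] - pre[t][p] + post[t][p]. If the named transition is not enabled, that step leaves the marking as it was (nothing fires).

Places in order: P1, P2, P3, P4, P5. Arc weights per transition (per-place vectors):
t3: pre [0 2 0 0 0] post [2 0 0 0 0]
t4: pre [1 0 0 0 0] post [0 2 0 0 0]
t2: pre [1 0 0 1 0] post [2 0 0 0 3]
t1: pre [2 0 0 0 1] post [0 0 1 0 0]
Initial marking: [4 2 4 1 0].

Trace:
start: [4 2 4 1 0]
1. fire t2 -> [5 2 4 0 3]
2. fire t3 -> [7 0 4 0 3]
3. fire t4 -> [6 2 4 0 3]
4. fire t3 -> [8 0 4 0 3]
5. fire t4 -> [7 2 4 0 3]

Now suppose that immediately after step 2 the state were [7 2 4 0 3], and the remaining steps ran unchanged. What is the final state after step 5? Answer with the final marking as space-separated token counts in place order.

7 4 4 0 3

state after step 2 := [7 2 4 0 3]
3. fire t4 -> [6 4 4 0 3]
4. fire t3 -> [8 2 4 0 3]
5. fire t4 -> [7 4 4 0 3]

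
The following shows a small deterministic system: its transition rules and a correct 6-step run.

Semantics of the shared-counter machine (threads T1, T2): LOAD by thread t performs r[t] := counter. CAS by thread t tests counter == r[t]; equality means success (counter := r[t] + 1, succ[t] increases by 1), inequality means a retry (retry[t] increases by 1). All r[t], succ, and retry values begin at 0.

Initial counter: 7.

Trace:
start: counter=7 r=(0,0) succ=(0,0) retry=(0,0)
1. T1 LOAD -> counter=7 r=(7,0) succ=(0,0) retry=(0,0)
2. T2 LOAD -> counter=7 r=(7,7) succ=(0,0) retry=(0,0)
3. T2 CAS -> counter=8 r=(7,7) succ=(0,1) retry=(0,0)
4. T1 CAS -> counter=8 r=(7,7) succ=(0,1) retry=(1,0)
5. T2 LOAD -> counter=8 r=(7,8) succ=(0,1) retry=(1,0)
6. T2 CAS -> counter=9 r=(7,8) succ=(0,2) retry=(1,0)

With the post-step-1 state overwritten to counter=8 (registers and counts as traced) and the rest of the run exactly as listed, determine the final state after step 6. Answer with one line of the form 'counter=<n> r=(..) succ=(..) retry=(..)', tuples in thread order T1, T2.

state after step 1 := counter=8 r=(7,0) succ=(0,0) retry=(0,0)
2. T2 LOAD -> counter=8 r=(7,8) succ=(0,0) retry=(0,0)
3. T2 CAS -> counter=9 r=(7,8) succ=(0,1) retry=(0,0)
4. T1 CAS -> counter=9 r=(7,8) succ=(0,1) retry=(1,0)
5. T2 LOAD -> counter=9 r=(7,9) succ=(0,1) retry=(1,0)
6. T2 CAS -> counter=10 r=(7,9) succ=(0,2) retry=(1,0)

counter=10 r=(7,9) succ=(0,2) retry=(1,0)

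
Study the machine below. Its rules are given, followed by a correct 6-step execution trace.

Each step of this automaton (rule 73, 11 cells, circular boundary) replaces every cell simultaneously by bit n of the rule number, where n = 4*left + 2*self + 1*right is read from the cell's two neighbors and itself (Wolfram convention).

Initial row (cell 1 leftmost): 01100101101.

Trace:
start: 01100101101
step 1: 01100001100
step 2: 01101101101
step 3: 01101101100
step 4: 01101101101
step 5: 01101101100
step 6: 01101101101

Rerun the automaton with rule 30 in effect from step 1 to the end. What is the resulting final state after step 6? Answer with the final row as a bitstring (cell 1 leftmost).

01110000100

(re-executing steps 1..6 under rule 30; state before step 1: 01100101101)
step 1: 01011101001
step 2: 01010001111
step 3: 01011011000
step 4: 11010010100
step 5: 10011110111
step 6: 01110000100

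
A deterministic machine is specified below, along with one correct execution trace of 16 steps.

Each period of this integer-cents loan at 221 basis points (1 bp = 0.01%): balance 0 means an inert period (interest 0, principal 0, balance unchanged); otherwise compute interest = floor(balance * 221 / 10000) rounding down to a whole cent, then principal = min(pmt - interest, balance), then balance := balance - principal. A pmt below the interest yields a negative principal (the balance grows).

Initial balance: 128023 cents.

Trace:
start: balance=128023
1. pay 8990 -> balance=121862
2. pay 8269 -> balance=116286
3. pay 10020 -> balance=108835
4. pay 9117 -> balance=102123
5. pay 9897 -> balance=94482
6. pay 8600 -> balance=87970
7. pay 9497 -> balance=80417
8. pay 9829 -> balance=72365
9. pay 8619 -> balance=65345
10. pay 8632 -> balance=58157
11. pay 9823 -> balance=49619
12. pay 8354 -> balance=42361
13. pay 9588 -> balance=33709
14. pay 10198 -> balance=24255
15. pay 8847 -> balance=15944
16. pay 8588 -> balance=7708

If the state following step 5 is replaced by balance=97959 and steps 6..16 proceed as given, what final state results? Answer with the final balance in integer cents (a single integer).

12126

state after step 5 := balance=97959
6. pay 8600 -> balance=91523
7. pay 9497 -> balance=84048
8. pay 9829 -> balance=76076
9. pay 8619 -> balance=69138
10. pay 8632 -> balance=62033
11. pay 9823 -> balance=53580
12. pay 8354 -> balance=46410
13. pay 9588 -> balance=37847
14. pay 10198 -> balance=28485
15. pay 8847 -> balance=20267
16. pay 8588 -> balance=12126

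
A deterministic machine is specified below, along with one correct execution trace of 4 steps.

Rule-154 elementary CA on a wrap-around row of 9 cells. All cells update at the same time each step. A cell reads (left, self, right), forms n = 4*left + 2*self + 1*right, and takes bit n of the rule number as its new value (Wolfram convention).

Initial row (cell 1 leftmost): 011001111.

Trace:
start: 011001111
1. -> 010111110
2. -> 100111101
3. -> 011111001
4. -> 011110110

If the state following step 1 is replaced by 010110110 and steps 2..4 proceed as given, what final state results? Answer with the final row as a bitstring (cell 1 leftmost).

010010110

state after step 1 := 010110110
2. -> 100100101
3. -> 011011001
4. -> 010010110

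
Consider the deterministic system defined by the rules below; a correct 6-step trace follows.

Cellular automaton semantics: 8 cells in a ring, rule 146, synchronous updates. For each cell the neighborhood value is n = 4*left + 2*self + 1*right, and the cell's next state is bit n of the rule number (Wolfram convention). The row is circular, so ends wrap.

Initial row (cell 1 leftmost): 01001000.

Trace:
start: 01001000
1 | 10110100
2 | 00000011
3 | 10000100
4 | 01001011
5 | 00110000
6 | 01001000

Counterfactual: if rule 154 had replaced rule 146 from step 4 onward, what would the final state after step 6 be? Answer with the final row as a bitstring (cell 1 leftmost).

(re-executing steps 4..6 under rule 154; state before step 4: 10000100)
4 | 01001011
5 | 00110010
6 | 01101101

01101101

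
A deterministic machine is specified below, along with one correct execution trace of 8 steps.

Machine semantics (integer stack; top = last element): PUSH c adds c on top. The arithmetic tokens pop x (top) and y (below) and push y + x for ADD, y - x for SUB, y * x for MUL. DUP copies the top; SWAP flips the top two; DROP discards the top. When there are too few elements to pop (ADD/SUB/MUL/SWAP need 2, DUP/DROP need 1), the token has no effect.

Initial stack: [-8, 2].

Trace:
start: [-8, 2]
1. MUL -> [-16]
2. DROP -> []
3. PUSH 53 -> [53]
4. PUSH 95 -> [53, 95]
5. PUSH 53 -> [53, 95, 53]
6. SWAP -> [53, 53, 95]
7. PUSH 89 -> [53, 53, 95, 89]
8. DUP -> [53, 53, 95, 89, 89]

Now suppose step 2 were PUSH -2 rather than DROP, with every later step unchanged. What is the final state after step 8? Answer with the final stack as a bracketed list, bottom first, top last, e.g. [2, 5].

(re-executing from step 2 with the substitution; state before step 2: [-16])
2. PUSH -2 -> [-16, -2]
3. PUSH 53 -> [-16, -2, 53]
4. PUSH 95 -> [-16, -2, 53, 95]
5. PUSH 53 -> [-16, -2, 53, 95, 53]
6. SWAP -> [-16, -2, 53, 53, 95]
7. PUSH 89 -> [-16, -2, 53, 53, 95, 89]
8. DUP -> [-16, -2, 53, 53, 95, 89, 89]

[-16, -2, 53, 53, 95, 89, 89]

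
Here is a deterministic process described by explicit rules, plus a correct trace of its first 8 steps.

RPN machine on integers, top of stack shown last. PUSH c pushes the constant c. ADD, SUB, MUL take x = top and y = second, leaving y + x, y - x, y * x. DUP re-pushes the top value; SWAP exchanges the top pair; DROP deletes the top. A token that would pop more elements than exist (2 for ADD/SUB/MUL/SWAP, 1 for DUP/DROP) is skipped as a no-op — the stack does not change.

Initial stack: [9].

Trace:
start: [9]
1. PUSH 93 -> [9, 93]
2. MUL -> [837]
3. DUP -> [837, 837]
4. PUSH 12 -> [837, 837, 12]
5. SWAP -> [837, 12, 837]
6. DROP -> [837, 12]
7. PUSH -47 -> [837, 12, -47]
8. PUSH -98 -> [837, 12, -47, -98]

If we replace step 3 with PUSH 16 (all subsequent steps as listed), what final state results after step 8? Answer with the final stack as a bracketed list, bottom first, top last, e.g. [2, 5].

(re-executing from step 3 with the substitution; state before step 3: [837])
3. PUSH 16 -> [837, 16]
4. PUSH 12 -> [837, 16, 12]
5. SWAP -> [837, 12, 16]
6. DROP -> [837, 12]
7. PUSH -47 -> [837, 12, -47]
8. PUSH -98 -> [837, 12, -47, -98]

[837, 12, -47, -98]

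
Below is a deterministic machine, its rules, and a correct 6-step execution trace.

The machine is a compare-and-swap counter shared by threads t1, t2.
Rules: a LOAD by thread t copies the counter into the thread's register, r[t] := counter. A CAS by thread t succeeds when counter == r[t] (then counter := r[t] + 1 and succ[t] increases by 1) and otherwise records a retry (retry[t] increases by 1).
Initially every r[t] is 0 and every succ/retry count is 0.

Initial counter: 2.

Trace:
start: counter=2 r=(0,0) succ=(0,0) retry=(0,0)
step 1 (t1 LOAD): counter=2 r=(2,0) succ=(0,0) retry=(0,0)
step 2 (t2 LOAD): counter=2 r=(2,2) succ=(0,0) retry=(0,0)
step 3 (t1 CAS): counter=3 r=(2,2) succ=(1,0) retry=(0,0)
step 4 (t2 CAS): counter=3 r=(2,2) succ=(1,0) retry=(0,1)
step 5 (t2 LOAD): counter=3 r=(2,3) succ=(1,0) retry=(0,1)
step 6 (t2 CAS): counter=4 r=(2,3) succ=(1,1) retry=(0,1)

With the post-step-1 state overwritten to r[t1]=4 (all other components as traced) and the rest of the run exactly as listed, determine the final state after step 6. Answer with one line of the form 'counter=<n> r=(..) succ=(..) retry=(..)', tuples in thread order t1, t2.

counter=4 r=(4,3) succ=(0,2) retry=(1,0)

state after step 1 := counter=2 r=(4,0) succ=(0,0) retry=(0,0)
step 2 (t2 LOAD): counter=2 r=(4,2) succ=(0,0) retry=(0,0)
step 3 (t1 CAS): counter=2 r=(4,2) succ=(0,0) retry=(1,0)
step 4 (t2 CAS): counter=3 r=(4,2) succ=(0,1) retry=(1,0)
step 5 (t2 LOAD): counter=3 r=(4,3) succ=(0,1) retry=(1,0)
step 6 (t2 CAS): counter=4 r=(4,3) succ=(0,2) retry=(1,0)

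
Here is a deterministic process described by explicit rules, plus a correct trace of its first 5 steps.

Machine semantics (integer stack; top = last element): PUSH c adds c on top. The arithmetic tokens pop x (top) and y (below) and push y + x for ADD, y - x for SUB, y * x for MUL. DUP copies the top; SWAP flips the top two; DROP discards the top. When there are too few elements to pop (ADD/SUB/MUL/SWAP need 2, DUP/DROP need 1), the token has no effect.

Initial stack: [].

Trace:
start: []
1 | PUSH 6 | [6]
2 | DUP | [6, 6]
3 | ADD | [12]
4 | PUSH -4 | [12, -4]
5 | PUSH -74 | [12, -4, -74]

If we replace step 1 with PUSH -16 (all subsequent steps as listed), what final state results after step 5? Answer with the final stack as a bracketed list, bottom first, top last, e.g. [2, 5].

[-32, -4, -74]

(re-executing from step 1 with the substitution; state before step 1: [])
1 | PUSH -16 | [-16]
2 | DUP | [-16, -16]
3 | ADD | [-32]
4 | PUSH -4 | [-32, -4]
5 | PUSH -74 | [-32, -4, -74]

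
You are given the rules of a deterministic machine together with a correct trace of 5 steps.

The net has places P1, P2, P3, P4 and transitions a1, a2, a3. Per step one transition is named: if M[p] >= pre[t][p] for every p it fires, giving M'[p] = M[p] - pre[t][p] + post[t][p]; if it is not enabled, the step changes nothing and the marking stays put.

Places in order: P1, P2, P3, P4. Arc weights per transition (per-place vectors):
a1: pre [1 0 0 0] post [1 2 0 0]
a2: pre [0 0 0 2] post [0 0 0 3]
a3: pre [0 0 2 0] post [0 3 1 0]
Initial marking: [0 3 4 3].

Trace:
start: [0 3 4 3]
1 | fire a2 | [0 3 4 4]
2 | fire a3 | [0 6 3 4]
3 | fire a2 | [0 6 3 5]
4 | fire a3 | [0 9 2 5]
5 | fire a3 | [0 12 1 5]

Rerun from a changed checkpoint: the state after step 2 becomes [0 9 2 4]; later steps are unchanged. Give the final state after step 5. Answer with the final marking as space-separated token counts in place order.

0 12 1 5

state after step 2 := [0 9 2 4]
3 | fire a2 | [0 9 2 5]
4 | fire a3 | [0 12 1 5]
5 | fire a3 | [0 12 1 5]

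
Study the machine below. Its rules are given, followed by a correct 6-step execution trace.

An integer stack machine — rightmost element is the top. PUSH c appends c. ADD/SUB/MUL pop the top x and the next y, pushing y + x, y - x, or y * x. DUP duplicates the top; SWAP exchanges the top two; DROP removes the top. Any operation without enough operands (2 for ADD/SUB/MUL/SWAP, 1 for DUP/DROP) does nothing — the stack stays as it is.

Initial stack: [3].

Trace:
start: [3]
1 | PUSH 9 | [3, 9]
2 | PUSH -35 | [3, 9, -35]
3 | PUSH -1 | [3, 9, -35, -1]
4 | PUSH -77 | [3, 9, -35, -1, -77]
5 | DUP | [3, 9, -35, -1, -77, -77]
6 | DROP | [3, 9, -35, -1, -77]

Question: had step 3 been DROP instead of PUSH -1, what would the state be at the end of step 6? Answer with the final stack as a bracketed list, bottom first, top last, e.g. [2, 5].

(re-executing from step 3 with the substitution; state before step 3: [3, 9, -35])
3 | DROP | [3, 9]
4 | PUSH -77 | [3, 9, -77]
5 | DUP | [3, 9, -77, -77]
6 | DROP | [3, 9, -77]

[3, 9, -77]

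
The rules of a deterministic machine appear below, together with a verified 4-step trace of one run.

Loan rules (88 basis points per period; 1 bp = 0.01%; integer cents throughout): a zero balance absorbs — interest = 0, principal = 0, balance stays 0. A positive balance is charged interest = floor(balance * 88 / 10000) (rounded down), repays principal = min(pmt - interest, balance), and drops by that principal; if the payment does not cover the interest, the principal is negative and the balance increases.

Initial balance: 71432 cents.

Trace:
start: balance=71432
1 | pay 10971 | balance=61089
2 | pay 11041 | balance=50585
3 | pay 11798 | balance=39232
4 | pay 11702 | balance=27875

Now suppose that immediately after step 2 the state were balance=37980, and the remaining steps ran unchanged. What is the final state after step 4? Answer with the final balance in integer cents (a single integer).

state after step 2 := balance=37980
3 | pay 11798 | balance=26516
4 | pay 11702 | balance=15047

15047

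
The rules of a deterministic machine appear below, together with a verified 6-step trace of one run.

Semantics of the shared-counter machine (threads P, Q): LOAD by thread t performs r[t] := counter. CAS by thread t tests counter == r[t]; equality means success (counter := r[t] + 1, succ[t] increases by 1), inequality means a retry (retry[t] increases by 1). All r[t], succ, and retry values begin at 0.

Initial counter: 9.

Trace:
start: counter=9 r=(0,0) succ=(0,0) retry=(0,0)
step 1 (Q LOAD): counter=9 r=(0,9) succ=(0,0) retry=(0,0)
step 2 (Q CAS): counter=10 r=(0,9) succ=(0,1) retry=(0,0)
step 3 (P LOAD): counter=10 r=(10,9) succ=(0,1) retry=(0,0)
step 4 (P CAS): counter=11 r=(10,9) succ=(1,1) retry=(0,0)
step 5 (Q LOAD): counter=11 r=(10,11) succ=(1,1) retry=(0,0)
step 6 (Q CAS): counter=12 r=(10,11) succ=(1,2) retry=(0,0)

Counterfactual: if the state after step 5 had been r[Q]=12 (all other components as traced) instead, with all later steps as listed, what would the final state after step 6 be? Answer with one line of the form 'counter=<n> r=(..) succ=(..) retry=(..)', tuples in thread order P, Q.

counter=11 r=(10,12) succ=(1,1) retry=(0,1)

state after step 5 := counter=11 r=(10,12) succ=(1,1) retry=(0,0)
step 6 (Q CAS): counter=11 r=(10,12) succ=(1,1) retry=(0,1)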